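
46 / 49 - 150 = -149.06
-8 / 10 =-4 / 5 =-0.80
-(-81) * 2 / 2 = 81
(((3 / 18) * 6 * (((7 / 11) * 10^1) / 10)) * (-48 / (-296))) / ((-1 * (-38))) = 21 / 7733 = 0.00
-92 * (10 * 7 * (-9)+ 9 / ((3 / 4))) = 56856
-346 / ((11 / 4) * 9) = -1384 / 99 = -13.98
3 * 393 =1179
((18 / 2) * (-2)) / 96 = -3 / 16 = -0.19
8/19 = 0.42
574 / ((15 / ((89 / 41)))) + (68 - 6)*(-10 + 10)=1246 / 15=83.07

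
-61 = -61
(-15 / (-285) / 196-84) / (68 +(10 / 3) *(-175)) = 938445 / 5757304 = 0.16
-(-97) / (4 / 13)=1261 / 4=315.25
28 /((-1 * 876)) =-7 /219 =-0.03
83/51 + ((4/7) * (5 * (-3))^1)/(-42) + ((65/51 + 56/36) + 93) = 732169/7497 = 97.66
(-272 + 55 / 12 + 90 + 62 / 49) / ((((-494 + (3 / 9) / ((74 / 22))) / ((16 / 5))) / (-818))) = -12539445928 / 13431635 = -933.58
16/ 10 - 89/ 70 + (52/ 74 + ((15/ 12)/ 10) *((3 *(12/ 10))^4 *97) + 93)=689770637/ 323750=2130.57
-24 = -24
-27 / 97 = -0.28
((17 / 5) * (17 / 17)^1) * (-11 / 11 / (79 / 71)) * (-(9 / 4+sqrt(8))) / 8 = 10863 / 12640+1207 * sqrt(2) / 1580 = 1.94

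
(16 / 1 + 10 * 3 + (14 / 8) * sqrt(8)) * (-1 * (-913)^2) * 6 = -230065044-17504949 * sqrt(2) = -254820780.28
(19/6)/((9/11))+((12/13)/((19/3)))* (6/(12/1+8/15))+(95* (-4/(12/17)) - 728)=-791376617/626886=-1262.39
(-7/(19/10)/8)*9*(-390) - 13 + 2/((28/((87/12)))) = 1706619/1064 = 1603.97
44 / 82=22 / 41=0.54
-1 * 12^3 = -1728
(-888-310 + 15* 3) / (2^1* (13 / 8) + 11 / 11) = -4612 / 17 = -271.29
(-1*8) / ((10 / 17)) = -68 / 5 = -13.60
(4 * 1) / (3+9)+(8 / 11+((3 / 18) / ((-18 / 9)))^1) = 43 / 44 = 0.98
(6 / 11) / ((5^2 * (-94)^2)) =3 / 1214950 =0.00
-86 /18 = -43 /9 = -4.78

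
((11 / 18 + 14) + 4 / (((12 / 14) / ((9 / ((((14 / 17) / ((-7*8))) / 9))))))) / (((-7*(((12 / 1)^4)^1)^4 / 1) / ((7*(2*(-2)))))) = -462409 / 831979165027663872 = -0.00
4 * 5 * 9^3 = 14580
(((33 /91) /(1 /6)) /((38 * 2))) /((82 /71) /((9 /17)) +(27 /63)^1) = 63261 /5767450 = 0.01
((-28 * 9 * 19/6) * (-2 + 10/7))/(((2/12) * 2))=1368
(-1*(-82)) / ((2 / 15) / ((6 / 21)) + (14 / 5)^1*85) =1230 / 3577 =0.34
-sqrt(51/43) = -sqrt(2193)/43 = -1.09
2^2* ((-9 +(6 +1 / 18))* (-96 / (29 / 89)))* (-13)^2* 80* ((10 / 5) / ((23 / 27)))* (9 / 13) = 50862090240 / 667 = 76255007.86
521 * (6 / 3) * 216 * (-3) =-675216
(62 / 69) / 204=31 / 7038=0.00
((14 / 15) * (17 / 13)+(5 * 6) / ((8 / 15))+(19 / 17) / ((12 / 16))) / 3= 781819 / 39780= 19.65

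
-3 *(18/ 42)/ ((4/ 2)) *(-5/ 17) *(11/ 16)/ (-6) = -165/ 7616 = -0.02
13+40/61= 833/61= 13.66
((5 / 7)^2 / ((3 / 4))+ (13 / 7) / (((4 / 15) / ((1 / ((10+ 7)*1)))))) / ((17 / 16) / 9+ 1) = 130740 / 134113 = 0.97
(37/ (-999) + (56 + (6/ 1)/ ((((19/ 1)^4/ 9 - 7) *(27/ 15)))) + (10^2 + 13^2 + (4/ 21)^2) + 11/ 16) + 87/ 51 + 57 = 9009038995937/ 23437061424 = 384.39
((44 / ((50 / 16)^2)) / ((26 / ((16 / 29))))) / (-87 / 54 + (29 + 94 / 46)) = 9326592 / 2871090625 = 0.00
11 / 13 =0.85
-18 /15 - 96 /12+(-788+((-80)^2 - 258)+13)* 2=53624 /5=10724.80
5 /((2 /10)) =25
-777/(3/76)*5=-98420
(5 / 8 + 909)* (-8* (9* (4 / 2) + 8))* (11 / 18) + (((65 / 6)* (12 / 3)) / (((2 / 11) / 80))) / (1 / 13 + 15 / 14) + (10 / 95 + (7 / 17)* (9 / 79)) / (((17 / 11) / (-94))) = -386619965077 / 3904101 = -99029.19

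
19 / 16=1.19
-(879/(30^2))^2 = -85849/90000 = -0.95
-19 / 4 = -4.75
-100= -100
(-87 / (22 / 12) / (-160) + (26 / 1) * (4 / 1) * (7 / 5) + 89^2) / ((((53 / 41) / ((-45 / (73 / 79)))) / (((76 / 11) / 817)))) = -206939130219 / 80521628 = -2569.98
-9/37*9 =-81/37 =-2.19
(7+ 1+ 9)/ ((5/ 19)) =323/ 5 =64.60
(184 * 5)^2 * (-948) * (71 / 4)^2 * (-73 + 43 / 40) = 18182792279610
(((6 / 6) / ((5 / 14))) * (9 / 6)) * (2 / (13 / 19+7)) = 399 / 365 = 1.09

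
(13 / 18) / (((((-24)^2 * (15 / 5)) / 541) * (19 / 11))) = 77363 / 590976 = 0.13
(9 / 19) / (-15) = -3 / 95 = -0.03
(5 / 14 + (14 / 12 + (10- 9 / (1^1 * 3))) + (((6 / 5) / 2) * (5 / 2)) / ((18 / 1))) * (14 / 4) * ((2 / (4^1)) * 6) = 723 / 8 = 90.38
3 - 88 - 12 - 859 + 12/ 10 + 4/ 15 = -14318/ 15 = -954.53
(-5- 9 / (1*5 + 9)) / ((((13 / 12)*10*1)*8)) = -237 / 3640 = -0.07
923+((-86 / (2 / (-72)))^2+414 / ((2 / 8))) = 9587795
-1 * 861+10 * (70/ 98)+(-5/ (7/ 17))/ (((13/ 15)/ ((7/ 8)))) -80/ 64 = -867.37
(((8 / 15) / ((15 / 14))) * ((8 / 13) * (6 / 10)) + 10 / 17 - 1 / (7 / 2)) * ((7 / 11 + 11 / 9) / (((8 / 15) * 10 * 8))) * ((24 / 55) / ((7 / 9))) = 9733278 / 818943125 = 0.01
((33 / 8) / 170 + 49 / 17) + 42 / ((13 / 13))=61073 / 1360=44.91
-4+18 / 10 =-11 / 5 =-2.20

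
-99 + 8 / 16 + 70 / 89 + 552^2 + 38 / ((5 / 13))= 271187527 / 890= 304705.09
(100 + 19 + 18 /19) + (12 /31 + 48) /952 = 16821587 /140182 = 120.00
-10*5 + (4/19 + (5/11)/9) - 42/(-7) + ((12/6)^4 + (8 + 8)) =-22081/1881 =-11.74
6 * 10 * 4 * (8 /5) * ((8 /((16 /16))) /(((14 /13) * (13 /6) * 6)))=1536 /7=219.43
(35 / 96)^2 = 1225 / 9216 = 0.13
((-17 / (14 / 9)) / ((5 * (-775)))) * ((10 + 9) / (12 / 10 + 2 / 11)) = 1683 / 43400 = 0.04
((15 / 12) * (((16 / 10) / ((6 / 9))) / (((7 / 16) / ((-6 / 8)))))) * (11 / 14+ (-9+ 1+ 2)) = 1314 / 49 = 26.82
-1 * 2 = -2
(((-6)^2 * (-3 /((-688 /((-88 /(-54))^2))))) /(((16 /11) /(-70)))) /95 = -9317 /44118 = -0.21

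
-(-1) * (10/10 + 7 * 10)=71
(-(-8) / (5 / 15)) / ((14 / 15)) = 180 / 7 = 25.71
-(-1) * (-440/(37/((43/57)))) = -18920/2109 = -8.97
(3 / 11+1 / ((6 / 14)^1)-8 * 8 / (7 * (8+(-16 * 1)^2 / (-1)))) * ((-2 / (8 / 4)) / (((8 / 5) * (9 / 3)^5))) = -47315 / 6960492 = -0.01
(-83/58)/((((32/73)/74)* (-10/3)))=672549/9280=72.47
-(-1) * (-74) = -74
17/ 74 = 0.23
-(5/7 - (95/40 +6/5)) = 801/280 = 2.86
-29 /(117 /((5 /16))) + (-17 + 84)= 125279 /1872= 66.92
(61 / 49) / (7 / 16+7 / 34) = 16592 / 8575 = 1.93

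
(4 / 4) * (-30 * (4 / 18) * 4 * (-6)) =160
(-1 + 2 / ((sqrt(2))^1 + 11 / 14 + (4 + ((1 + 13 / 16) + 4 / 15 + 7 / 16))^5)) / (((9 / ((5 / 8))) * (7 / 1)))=-20460573918169023224378958245 / 2062776865959015198673258191096-587865600000000000 * sqrt(2) / 4092811241982173013240591649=-0.01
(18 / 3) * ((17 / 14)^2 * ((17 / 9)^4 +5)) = 343043 / 2187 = 156.86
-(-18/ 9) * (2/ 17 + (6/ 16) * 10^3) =12754/ 17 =750.24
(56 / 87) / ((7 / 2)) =16 / 87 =0.18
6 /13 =0.46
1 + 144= 145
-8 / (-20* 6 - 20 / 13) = 26 / 395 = 0.07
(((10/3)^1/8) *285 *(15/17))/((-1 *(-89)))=7125/6052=1.18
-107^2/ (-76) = 11449/ 76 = 150.64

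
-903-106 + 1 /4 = -4035 /4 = -1008.75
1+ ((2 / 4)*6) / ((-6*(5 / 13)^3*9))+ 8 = 18053 / 2250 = 8.02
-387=-387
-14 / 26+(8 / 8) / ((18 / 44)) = 223 / 117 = 1.91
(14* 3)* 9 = 378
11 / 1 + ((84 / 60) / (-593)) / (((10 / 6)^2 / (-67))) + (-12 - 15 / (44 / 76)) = -21894569 / 815375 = -26.85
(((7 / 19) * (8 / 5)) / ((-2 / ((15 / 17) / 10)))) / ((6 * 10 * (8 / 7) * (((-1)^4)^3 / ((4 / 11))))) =-49 / 355300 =-0.00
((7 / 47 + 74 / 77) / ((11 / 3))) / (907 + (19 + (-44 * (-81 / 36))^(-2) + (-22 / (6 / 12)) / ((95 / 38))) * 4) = 4880655 / 14713532407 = 0.00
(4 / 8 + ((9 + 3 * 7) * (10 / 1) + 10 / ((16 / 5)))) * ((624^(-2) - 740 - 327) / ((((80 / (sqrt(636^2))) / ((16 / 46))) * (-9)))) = 99537.96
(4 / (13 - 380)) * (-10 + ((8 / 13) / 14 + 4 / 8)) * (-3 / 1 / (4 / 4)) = -10326 / 33397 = -0.31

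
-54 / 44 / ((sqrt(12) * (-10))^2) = -9 / 8800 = -0.00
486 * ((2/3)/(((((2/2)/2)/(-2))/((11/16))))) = -891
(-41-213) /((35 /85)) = -616.86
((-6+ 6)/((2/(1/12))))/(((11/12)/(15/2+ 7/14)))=0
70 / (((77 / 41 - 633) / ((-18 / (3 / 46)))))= 30.61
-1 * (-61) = 61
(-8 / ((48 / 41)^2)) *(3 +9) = -1681 / 24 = -70.04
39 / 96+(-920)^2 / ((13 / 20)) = 541696169 / 416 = 1302154.25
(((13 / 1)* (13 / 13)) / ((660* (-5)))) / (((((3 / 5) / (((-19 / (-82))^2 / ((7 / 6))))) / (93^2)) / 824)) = -1393581657 / 647185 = -2153.30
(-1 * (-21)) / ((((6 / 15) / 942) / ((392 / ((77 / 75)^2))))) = 2225475000 / 121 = 18392355.37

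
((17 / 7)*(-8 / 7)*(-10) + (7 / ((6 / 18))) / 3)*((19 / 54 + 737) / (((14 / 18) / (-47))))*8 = -12747969988 / 1029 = -12388697.75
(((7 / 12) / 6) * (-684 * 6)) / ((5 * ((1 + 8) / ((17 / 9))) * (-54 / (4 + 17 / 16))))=2261 / 1440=1.57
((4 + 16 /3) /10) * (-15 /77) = -2 /11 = -0.18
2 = 2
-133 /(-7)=19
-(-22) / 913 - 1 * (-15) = 1247 / 83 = 15.02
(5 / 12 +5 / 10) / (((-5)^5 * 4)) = -11 / 150000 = -0.00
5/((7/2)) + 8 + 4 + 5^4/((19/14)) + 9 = 64233/133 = 482.95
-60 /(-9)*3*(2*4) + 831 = 991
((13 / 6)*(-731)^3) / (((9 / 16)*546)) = -1562471564 / 567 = -2755681.77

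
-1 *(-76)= 76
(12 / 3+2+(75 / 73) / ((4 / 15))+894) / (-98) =-263925 / 28616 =-9.22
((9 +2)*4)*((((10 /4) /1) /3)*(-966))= -35420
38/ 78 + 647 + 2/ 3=8426/ 13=648.15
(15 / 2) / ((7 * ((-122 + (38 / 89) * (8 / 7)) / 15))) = -6675 / 50468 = -0.13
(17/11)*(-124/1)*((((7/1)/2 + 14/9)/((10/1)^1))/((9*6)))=-47957/26730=-1.79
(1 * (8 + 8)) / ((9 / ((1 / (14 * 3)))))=8 / 189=0.04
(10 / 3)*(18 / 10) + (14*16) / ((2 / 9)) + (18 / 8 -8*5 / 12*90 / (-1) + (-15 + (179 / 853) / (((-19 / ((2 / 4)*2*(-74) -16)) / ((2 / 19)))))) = 1602920145 / 1231732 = 1301.35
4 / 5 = 0.80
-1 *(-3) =3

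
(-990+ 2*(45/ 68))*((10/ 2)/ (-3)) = 56025/ 34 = 1647.79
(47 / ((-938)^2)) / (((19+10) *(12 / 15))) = 235 / 102061904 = 0.00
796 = 796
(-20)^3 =-8000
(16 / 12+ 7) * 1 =25 / 3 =8.33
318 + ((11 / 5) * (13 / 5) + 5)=8218 / 25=328.72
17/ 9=1.89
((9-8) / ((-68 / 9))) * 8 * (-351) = 6318 / 17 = 371.65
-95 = -95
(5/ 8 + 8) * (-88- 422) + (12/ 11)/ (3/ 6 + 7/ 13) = -1741489/ 396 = -4397.70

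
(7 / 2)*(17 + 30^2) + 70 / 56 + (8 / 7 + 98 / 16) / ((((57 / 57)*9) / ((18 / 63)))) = 2832085 / 882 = 3210.98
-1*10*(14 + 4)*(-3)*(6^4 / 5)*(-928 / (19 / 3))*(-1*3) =61526986.11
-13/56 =-0.23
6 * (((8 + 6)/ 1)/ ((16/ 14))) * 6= 441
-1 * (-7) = 7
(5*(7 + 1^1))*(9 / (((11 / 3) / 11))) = 1080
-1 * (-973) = 973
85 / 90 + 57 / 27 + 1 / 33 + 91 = 18629 / 198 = 94.09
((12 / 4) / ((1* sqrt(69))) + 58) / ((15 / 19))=19* sqrt(69) / 345 + 1102 / 15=73.92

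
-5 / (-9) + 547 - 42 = 4550 / 9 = 505.56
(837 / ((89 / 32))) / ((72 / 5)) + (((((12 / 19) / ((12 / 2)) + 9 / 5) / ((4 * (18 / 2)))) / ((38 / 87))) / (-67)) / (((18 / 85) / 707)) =13819930181 / 929941776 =14.86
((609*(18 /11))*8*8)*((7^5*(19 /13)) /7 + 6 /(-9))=31998750336 /143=223767484.87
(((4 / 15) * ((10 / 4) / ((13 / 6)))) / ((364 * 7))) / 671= 1 / 5556551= 0.00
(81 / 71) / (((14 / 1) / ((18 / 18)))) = 81 / 994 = 0.08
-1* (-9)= 9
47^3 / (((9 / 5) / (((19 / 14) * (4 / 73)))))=19726370 / 4599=4289.27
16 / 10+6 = 38 / 5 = 7.60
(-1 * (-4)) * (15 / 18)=10 / 3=3.33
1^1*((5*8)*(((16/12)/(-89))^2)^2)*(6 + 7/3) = 0.00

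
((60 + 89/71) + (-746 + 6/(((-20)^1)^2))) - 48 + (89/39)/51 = -732.69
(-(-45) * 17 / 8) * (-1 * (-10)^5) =9562500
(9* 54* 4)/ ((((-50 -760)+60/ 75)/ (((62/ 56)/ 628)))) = -37665/ 8893108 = -0.00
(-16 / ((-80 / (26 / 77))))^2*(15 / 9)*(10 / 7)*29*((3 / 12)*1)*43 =3.39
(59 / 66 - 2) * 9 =-219 / 22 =-9.95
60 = 60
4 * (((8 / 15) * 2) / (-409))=-64 / 6135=-0.01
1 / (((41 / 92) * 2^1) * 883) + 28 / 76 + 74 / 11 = 7.10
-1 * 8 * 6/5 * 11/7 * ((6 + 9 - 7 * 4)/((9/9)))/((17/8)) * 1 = 54912/595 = 92.29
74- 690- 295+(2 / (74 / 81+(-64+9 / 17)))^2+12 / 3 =-6730179011551 / 7420271881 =-907.00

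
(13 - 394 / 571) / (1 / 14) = 98406 / 571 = 172.34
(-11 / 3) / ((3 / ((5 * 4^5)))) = -6257.78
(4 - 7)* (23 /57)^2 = -529 /1083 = -0.49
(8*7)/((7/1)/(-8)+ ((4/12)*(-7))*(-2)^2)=-192/35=-5.49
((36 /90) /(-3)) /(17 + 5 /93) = -31 /3965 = -0.01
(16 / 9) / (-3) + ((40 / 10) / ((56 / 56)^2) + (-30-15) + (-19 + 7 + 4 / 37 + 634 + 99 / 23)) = 13437406 / 22977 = 584.82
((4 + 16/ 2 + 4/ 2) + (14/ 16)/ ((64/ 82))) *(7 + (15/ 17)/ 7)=107.75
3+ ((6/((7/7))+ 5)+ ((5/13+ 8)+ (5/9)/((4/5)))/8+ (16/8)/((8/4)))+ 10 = 97849/3744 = 26.13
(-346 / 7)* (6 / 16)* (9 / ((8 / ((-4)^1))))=4671 / 56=83.41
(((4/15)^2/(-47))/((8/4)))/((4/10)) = -4/2115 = -0.00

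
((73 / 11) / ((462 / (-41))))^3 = -26811440657 / 131251411368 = -0.20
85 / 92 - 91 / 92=-3 / 46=-0.07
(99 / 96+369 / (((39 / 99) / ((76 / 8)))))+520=3918557 / 416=9419.61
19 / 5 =3.80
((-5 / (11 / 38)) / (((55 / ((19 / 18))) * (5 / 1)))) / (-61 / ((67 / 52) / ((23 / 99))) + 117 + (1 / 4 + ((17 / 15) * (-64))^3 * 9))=2418700 / 125289498012173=0.00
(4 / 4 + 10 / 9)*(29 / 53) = 1.16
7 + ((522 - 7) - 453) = 69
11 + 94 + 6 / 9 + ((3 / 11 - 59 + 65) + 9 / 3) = 3793 / 33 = 114.94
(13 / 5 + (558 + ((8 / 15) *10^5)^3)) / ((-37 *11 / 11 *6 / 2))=-20480000000075681 / 14985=-1366700033371.75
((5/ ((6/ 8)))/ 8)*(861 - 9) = 710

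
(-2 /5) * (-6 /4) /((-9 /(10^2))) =-6.67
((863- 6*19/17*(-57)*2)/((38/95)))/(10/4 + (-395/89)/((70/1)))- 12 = 85563361/51612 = 1657.82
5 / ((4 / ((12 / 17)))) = 15 / 17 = 0.88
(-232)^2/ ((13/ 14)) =753536/ 13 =57964.31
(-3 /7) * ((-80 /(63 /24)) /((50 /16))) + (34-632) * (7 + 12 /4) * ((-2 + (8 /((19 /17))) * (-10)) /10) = 204840436 /4655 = 44004.39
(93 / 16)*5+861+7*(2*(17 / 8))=14717 / 16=919.81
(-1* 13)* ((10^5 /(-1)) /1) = 1300000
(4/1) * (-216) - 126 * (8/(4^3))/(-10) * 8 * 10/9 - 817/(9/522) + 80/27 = -1302292/27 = -48233.04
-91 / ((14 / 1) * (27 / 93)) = -403 / 18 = -22.39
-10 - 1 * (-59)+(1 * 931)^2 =866810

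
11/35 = 0.31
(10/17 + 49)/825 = 281/4675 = 0.06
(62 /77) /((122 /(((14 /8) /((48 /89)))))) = 2759 /128832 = 0.02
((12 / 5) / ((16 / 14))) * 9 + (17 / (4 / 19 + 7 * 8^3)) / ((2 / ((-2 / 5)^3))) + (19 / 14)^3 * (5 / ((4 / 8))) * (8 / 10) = 56785389047 / 1459893750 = 38.90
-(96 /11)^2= -76.17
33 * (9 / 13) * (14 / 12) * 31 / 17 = 21483 / 442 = 48.60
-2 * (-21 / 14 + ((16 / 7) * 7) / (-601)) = 1835 / 601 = 3.05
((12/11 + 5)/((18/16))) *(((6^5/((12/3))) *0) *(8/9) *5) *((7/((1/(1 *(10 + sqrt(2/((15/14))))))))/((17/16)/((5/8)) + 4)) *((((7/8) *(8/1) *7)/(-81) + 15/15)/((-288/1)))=0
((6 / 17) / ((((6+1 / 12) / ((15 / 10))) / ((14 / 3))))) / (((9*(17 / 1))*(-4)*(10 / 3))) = -21 / 105485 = -0.00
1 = 1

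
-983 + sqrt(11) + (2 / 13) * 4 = -12771 / 13 + sqrt(11) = -979.07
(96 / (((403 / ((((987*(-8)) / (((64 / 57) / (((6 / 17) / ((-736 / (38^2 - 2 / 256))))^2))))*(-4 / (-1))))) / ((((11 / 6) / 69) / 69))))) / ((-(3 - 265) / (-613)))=12959695408121465157 / 4476982965155397632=2.89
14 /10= 7 /5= 1.40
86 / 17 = 5.06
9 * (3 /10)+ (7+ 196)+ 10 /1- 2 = 2137 /10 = 213.70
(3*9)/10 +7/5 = 41/10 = 4.10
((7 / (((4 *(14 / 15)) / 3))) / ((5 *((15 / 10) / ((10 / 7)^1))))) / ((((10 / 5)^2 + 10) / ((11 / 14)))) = 165 / 2744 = 0.06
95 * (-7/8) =-665/8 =-83.12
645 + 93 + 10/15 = 2216/3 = 738.67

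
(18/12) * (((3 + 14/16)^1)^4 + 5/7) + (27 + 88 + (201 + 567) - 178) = 59882901/57344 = 1044.27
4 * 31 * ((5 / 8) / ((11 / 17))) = 2635 / 22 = 119.77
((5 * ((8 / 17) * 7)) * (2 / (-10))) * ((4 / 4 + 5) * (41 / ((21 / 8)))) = -5248 / 17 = -308.71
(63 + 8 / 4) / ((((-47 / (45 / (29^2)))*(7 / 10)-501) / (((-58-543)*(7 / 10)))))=12305475 / 502139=24.51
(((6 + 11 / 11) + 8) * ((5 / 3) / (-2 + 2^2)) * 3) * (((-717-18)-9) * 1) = -27900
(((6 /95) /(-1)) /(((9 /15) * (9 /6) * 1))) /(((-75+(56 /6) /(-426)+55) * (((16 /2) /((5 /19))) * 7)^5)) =665625 /82872052616771977216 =0.00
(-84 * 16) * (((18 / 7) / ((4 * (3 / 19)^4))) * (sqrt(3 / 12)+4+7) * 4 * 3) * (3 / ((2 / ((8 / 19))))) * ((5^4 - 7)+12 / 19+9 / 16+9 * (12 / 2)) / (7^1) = -11651775449.14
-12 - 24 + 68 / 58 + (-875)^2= 22202115 / 29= 765590.17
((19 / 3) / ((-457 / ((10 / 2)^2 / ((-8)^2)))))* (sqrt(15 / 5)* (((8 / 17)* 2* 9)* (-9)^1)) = 12825* sqrt(3) / 31076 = 0.71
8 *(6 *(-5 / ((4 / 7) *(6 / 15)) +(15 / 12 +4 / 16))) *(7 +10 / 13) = -98778 / 13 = -7598.31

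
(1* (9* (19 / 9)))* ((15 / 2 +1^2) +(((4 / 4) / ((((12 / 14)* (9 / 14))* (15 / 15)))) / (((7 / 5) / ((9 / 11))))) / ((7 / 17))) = 13889 / 66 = 210.44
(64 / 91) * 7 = 64 / 13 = 4.92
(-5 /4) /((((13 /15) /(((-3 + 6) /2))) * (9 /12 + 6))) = -25 /78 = -0.32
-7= -7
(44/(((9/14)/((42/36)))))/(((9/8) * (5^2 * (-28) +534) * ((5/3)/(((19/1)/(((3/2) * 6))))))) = -163856/302535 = -0.54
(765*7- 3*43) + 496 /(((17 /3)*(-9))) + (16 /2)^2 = 269294 /51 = 5280.27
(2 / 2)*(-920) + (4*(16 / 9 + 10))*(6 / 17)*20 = -587.45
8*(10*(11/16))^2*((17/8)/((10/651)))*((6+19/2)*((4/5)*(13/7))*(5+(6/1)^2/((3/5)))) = 5011129695/64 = 78298901.48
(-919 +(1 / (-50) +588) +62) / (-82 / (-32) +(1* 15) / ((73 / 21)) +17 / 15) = -23566152 / 701755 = -33.58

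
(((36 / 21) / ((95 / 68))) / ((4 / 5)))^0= 1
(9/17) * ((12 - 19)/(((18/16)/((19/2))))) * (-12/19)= 336/17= 19.76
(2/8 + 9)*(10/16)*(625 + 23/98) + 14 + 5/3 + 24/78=444038423/122304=3630.61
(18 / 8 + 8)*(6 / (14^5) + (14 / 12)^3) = 472717003 / 29042496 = 16.28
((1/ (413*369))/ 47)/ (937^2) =1/ 6288592559571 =0.00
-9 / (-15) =3 / 5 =0.60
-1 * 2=-2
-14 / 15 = -0.93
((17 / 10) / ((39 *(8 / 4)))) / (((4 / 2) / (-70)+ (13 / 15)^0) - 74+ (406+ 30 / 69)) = 2737 / 41869152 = 0.00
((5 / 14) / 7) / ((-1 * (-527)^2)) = -5 / 27217442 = -0.00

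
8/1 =8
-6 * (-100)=600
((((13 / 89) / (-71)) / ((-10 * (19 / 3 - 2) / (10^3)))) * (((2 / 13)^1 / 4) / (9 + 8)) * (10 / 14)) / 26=375 / 127081409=0.00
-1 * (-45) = 45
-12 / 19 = -0.63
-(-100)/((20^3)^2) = 1/640000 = 0.00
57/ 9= 19/ 3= 6.33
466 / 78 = 233 / 39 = 5.97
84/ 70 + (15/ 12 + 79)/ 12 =631/ 80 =7.89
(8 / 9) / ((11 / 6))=16 / 33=0.48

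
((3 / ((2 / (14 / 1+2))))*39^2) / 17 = 36504 / 17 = 2147.29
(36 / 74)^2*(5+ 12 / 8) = 2106 / 1369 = 1.54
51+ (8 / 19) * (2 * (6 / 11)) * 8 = 11427 / 209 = 54.67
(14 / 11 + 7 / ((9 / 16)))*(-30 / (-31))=13580 / 1023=13.27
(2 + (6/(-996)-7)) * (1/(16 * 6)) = -277/5312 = -0.05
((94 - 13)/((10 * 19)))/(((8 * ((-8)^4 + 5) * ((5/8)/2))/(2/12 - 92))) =-261/68350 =-0.00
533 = 533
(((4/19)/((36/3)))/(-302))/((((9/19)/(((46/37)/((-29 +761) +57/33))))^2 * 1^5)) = -2432342/3272211477638397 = -0.00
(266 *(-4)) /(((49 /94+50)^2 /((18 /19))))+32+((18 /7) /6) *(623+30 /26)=68205442294 /228035899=299.10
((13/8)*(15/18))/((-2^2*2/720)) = -975/8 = -121.88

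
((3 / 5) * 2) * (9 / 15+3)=108 / 25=4.32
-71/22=-3.23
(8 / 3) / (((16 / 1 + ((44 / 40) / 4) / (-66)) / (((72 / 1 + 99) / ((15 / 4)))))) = 29184 / 3839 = 7.60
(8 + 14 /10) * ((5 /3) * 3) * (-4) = -188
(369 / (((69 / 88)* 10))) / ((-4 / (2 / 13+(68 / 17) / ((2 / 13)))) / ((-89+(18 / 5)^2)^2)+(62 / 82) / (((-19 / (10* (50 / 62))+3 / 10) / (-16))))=3503385459088548 / 438026850108125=8.00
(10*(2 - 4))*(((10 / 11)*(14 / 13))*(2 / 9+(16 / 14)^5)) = -11946400 / 280917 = -42.53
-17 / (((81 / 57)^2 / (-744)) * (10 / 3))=760988 / 405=1878.98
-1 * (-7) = 7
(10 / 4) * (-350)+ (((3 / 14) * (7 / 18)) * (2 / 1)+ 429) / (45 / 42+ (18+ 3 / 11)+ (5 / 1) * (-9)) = -10569650 / 11853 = -891.73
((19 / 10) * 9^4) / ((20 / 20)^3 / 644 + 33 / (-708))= -1184135841 / 4280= -276667.25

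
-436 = -436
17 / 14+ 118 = 1669 / 14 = 119.21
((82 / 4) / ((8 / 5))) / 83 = 205 / 1328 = 0.15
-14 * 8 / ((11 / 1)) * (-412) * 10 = 461440 / 11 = 41949.09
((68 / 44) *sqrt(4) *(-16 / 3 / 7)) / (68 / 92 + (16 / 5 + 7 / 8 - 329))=500480 / 68895981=0.01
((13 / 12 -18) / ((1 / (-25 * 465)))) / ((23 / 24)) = 205206.52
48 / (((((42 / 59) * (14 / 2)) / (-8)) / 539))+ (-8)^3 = -42048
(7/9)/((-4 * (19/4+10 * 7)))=-7/2691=-0.00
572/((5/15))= 1716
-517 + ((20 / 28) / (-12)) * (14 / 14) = -43433 / 84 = -517.06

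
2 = 2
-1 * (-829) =829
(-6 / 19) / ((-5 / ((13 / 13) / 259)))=6 / 24605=0.00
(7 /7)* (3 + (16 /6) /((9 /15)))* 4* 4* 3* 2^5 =34304 /3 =11434.67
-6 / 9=-2 / 3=-0.67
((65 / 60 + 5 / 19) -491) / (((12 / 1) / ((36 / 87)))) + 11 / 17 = -1825165 / 112404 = -16.24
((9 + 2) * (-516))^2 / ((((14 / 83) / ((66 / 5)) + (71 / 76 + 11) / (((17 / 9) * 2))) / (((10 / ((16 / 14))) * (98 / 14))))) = 13966108387973280 / 22448897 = 622128935.24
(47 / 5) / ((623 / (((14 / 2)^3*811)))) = 1867733 / 445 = 4197.15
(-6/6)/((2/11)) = -11/2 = -5.50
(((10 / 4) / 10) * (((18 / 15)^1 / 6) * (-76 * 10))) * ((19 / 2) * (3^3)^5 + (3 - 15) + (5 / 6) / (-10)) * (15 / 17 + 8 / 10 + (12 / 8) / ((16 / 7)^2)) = -2663874721487777 / 261120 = -10201726108.64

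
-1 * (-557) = 557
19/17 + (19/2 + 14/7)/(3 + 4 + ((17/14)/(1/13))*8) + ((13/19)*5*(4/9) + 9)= 11.72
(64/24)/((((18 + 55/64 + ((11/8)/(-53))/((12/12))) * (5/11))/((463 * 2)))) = 276407296/958245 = 288.45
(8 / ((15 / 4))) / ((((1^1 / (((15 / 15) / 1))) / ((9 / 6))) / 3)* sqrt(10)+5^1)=864 / 1985 - 192* sqrt(10) / 9925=0.37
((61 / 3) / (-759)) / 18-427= -17501083 / 40986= -427.00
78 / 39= 2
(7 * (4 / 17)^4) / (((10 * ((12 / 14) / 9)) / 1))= 9408 / 417605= 0.02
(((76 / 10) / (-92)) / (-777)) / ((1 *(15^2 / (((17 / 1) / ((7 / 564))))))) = 30362 / 46911375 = 0.00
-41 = -41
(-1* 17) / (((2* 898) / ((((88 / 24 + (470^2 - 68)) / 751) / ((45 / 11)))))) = -123888809 / 182087460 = -0.68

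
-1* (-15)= 15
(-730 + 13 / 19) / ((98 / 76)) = -565.59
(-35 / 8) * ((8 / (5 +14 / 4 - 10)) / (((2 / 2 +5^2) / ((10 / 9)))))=350 / 351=1.00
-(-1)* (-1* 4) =-4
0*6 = 0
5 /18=0.28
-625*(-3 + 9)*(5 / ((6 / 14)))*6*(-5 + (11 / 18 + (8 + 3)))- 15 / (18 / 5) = -10412525 / 6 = -1735420.83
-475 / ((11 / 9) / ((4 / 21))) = -5700 / 77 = -74.03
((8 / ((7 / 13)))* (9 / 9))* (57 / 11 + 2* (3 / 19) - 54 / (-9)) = 249912 / 1463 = 170.82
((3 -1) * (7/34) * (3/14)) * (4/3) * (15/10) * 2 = 6/17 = 0.35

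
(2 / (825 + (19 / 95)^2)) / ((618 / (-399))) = -3325 / 2124478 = -0.00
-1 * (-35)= 35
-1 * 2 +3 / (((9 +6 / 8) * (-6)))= -80 / 39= -2.05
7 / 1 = 7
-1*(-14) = 14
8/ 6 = 4/ 3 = 1.33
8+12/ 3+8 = 20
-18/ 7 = -2.57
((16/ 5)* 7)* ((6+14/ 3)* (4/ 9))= 14336/ 135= 106.19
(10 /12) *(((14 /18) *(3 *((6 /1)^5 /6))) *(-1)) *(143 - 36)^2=-28851480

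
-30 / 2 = -15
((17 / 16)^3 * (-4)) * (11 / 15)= -54043 / 15360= -3.52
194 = 194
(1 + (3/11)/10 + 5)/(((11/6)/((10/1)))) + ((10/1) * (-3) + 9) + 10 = 2647/121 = 21.88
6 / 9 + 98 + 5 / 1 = 311 / 3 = 103.67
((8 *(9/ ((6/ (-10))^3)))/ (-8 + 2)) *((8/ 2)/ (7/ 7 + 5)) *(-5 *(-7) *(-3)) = -35000/ 9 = -3888.89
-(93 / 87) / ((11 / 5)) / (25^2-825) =31 / 12760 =0.00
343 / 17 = 20.18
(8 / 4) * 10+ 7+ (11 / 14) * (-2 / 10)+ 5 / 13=24777 / 910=27.23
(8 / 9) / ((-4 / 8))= -16 / 9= -1.78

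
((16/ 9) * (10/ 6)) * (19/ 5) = 304/ 27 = 11.26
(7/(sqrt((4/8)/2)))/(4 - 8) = -7/2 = -3.50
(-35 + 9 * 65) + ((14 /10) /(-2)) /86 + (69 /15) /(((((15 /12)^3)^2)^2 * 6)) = 346463605255123 /629882812500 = 550.04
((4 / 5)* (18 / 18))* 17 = 13.60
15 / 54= 5 / 18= 0.28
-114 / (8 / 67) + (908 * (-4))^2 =52761877 / 4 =13190469.25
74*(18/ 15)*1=444/ 5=88.80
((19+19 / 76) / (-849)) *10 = -385 / 1698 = -0.23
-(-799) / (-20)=-799 / 20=-39.95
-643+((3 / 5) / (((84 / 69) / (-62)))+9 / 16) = -376877 / 560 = -672.99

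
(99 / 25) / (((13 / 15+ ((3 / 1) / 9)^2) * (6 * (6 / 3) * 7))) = 27 / 560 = 0.05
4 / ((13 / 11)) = 44 / 13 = 3.38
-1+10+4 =13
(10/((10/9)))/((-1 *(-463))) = 9/463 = 0.02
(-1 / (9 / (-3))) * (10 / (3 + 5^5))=5 / 4692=0.00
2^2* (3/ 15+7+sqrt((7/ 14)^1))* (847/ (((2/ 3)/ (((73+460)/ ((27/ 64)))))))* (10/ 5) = 57785728* sqrt(2)/ 9+462285824/ 5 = 101537315.94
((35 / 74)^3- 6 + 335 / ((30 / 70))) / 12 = 943084873 / 14588064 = 64.65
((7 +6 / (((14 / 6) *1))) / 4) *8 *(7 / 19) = 134 / 19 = 7.05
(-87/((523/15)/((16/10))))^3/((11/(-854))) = 7774086233088/1573612337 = 4940.28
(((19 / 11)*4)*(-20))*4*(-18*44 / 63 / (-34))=-24320 / 119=-204.37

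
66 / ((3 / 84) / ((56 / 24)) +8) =12936 / 1571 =8.23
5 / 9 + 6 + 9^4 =6567.56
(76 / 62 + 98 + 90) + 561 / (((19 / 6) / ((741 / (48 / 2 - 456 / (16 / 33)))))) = 67010 / 1457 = 45.99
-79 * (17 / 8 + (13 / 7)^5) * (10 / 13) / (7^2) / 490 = -257228977 / 4196775128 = -0.06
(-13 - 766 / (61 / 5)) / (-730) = 4623 / 44530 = 0.10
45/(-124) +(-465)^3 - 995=-100545620.36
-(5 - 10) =5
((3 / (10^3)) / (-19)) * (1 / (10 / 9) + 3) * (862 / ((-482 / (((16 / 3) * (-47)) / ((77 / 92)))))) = -72682116 / 220364375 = -0.33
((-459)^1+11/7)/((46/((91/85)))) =-20813/1955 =-10.65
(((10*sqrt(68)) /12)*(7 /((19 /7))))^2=1020425 /3249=314.07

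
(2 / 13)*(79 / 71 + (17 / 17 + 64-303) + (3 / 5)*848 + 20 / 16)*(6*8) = 2017.20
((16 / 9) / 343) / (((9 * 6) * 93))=8 / 7751457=0.00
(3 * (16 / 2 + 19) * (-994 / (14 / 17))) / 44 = -97767 / 44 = -2221.98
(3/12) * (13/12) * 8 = 2.17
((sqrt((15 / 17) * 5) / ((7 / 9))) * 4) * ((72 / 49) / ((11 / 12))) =155520 * sqrt(51) / 64141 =17.32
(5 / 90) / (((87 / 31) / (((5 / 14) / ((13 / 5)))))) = 775 / 285012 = 0.00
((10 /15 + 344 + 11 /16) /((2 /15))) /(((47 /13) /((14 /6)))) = 7542535 /4512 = 1671.66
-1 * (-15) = 15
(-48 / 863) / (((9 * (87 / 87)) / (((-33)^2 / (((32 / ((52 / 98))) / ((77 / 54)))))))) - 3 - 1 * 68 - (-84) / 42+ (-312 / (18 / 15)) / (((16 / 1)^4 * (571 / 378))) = -17589090476765 / 254318174208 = -69.16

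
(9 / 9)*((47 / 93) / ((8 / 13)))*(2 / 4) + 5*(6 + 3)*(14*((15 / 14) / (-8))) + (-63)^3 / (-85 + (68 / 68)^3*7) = 60387449 / 19344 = 3121.77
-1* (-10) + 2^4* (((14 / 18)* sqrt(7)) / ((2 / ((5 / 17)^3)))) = 7000* sqrt(7) / 44217 + 10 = 10.42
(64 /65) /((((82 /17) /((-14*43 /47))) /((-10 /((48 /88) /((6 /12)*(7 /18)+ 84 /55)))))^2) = 1217152029942436 /175956094665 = 6917.36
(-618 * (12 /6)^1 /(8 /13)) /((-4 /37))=148629 /8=18578.62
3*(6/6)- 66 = -63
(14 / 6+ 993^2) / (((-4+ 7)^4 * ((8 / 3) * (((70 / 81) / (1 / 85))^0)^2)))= 1479077 / 324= 4565.05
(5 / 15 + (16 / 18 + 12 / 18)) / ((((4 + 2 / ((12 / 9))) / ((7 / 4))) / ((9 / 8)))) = 119 / 176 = 0.68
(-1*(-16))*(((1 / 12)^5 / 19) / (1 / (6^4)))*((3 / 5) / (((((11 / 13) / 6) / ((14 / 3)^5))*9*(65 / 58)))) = 15596896 / 3809025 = 4.09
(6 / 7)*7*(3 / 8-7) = -159 / 4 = -39.75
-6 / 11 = -0.55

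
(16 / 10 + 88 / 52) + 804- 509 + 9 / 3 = 19584 / 65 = 301.29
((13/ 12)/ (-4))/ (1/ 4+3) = -1/ 12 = -0.08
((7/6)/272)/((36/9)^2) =0.00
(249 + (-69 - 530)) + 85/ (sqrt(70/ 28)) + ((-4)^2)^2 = -94 + 17 * sqrt(10) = -40.24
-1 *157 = -157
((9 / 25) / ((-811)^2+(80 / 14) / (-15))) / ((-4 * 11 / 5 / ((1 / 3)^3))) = -7 / 3038669260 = -0.00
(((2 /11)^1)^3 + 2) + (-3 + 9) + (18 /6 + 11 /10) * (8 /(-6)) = 50698 /19965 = 2.54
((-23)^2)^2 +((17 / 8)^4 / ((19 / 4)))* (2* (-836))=34900917 / 128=272663.41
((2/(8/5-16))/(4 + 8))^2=25/186624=0.00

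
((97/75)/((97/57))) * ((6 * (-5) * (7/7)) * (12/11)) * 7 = -9576/55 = -174.11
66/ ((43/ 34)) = 52.19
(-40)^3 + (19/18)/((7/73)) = -8062613/126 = -63988.99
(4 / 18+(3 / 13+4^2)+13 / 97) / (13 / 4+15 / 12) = 376492 / 102141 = 3.69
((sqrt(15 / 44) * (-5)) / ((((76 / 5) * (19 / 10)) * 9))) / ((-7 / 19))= 125 * sqrt(165) / 52668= 0.03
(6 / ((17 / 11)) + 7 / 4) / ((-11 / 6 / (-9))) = 10341 / 374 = 27.65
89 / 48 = 1.85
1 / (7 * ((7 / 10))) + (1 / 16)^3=41009 / 200704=0.20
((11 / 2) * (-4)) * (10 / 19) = -220 / 19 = -11.58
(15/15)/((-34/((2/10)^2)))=-1/850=-0.00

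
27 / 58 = 0.47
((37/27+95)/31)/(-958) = -1301/400923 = -0.00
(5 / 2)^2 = 25 / 4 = 6.25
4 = 4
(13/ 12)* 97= 1261/ 12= 105.08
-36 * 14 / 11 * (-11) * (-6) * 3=-9072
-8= -8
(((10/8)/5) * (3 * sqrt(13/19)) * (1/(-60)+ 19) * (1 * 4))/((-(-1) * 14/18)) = 10251 * sqrt(247)/2660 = 60.57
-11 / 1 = -11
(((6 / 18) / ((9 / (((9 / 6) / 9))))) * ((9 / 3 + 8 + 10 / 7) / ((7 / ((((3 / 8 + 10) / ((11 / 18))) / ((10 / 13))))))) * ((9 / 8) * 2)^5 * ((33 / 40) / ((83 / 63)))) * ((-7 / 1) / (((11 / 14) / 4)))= -1402472799 / 4505600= -311.27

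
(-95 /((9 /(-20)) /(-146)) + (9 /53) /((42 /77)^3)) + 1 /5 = -588064219 /19080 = -30820.98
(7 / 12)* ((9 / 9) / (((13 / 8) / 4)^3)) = 57344 / 6591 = 8.70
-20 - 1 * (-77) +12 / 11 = 639 / 11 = 58.09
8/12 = 2/3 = 0.67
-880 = -880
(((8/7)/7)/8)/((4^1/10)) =5/98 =0.05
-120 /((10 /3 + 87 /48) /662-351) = 3813120 /11153129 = 0.34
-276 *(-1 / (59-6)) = 276 / 53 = 5.21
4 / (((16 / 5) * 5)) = 1 / 4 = 0.25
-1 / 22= -0.05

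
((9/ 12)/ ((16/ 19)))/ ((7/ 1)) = 57/ 448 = 0.13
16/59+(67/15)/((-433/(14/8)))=0.25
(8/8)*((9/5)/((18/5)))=1/2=0.50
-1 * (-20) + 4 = 24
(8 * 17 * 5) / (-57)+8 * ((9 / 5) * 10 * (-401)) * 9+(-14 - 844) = -29672258 / 57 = -520565.93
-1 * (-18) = 18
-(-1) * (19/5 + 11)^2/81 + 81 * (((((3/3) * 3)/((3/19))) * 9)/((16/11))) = 308618641/32400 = 9525.27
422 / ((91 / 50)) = 21100 / 91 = 231.87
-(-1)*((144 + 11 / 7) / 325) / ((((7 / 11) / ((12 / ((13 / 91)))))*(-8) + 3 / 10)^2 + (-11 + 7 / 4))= -1109691 / 22774661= -0.05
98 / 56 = 7 / 4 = 1.75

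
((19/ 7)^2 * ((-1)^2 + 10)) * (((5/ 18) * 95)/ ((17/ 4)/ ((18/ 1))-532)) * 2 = -8.04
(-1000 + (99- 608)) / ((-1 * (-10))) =-1509 / 10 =-150.90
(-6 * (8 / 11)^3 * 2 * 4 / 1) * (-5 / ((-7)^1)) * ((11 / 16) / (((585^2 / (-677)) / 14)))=693248 / 2760615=0.25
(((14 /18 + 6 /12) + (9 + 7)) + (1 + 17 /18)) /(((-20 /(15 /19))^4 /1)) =1557 /33362176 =0.00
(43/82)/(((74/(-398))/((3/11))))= -25671/33374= -0.77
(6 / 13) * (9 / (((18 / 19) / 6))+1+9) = 402 / 13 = 30.92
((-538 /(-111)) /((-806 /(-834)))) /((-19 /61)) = -4561702 /283309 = -16.10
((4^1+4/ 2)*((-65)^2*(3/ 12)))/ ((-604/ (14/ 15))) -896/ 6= -288337/ 1812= -159.13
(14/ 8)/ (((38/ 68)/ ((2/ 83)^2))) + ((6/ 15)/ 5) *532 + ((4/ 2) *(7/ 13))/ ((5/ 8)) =1883860622/ 42539575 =44.28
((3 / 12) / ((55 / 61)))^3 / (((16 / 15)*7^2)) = 0.00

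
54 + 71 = 125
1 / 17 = 0.06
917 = 917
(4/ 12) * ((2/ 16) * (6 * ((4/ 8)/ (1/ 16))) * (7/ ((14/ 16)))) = 16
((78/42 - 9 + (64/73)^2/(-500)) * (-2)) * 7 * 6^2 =2398566096/666125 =3600.77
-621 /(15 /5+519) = -69 /58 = -1.19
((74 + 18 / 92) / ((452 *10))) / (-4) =-0.00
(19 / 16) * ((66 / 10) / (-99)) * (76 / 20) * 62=-11191 / 600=-18.65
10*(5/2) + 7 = 32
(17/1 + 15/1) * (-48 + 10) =-1216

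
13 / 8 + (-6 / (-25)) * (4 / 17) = 5717 / 3400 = 1.68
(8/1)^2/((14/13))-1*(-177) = 1655/7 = 236.43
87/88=0.99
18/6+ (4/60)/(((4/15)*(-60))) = 719/240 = 3.00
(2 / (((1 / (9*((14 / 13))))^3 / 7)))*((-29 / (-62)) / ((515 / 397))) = 161212302216 / 35075105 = 4596.20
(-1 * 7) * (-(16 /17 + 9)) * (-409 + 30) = -448357 /17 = -26373.94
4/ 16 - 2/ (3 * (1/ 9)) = -23/ 4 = -5.75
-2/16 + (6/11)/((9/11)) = 13/24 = 0.54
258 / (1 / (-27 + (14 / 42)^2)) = -20812 / 3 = -6937.33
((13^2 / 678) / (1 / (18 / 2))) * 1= 507 / 226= 2.24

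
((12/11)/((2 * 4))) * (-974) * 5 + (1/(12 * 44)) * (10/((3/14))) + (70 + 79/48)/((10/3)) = -10177339/15840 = -642.51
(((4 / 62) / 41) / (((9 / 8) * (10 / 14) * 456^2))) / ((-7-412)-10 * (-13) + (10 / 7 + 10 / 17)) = -833 / 25384650719220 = -0.00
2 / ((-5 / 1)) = -2 / 5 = -0.40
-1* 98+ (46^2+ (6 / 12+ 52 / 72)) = 18173 / 9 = 2019.22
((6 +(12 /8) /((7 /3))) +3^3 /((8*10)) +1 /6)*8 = 12007 /210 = 57.18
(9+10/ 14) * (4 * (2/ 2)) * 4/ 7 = 1088/ 49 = 22.20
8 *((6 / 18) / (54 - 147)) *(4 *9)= -32 / 31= -1.03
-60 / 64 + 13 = 193 / 16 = 12.06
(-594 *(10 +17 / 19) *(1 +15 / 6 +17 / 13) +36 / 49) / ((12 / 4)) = -125516661 / 12103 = -10370.71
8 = 8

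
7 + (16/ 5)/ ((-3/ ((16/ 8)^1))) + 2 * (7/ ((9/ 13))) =1129/ 45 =25.09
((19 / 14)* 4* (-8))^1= -304 / 7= -43.43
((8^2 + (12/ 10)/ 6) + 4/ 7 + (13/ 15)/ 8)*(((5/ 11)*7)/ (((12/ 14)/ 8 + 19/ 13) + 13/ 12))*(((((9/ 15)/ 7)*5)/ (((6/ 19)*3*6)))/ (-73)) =-13461253/ 167435136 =-0.08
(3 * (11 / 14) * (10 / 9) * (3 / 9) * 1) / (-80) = -11 / 1008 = -0.01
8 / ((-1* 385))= -8 / 385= -0.02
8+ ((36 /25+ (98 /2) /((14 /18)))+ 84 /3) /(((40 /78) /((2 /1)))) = 92129 /250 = 368.52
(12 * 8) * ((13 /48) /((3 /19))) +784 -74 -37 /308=808081 /924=874.55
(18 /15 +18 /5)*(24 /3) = 192 /5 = 38.40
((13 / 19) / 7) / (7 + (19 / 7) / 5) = 65 / 5016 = 0.01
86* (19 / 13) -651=-6829 / 13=-525.31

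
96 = 96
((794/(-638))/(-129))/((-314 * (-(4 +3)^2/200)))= 39700/316574643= 0.00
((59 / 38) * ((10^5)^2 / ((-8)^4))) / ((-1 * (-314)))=12071.99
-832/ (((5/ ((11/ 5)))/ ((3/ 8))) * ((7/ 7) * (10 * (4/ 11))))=-4719/ 125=-37.75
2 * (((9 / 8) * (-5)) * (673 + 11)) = -7695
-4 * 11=-44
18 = 18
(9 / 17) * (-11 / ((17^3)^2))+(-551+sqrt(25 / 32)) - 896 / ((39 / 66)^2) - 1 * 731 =-266852266519437 / 69347235737+5 * sqrt(2) / 8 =-3847.18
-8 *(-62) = 496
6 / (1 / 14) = 84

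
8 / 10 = 4 / 5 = 0.80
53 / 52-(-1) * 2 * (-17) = -1715 / 52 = -32.98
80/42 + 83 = 1783/21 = 84.90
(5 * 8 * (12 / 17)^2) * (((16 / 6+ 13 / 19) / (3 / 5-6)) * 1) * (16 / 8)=-1222400 / 49419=-24.74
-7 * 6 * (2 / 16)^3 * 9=-0.74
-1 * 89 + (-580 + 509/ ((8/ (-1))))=-732.62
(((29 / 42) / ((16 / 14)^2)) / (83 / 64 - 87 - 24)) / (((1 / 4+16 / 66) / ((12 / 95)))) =-7656 / 6193525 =-0.00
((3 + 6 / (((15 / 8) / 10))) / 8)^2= 1225 / 64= 19.14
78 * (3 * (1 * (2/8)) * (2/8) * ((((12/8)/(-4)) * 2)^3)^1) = -3159/512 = -6.17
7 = 7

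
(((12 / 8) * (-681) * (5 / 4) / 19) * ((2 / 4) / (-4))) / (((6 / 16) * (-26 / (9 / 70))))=-6129 / 55328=-0.11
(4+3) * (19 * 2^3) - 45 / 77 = 81883 / 77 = 1063.42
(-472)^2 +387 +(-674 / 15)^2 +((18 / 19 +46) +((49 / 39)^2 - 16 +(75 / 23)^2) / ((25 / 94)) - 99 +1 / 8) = 688319317134907 / 3057514200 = 225123.83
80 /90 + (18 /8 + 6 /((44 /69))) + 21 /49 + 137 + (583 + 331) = 2949343 /2772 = 1063.98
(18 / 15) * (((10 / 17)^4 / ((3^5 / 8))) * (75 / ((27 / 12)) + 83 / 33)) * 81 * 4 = 151424000 / 2756193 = 54.94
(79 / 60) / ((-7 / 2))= -79 / 210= -0.38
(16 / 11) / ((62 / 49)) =392 / 341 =1.15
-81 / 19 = -4.26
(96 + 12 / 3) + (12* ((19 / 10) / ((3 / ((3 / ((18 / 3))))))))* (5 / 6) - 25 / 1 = 469 / 6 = 78.17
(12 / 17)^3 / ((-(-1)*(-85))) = -1728 / 417605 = -0.00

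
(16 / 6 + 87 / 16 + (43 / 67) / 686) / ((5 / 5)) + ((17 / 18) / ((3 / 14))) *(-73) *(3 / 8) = -372449971 / 3309264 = -112.55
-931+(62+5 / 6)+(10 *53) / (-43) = -880.49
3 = 3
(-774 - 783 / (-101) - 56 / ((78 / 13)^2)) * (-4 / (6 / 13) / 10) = 9073129 / 13635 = 665.43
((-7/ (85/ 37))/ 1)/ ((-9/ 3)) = 259/ 255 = 1.02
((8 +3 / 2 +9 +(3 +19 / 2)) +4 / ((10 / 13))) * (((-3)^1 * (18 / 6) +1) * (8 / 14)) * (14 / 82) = -5792 / 205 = -28.25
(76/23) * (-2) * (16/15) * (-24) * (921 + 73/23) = 413556736/2645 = 156354.15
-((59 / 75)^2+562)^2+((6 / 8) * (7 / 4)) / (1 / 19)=-160235732228401 / 506250000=-316515.03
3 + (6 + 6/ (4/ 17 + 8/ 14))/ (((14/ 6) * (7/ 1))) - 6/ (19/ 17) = -23025/ 14896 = -1.55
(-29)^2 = 841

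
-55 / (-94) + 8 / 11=1357 / 1034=1.31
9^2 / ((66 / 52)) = 702 / 11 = 63.82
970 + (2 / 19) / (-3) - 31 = 53521 / 57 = 938.96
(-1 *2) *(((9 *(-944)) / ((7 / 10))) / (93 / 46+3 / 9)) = 4689792 / 455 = 10307.24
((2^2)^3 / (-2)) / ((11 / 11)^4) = -32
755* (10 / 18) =3775 / 9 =419.44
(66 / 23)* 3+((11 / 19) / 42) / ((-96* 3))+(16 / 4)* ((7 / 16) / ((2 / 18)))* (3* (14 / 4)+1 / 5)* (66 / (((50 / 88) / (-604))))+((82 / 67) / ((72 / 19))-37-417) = -523458499453894763 / 44269848000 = -11824266.92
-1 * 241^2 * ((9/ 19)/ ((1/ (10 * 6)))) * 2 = -62727480/ 19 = -3301446.32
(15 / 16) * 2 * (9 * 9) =1215 / 8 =151.88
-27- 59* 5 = -322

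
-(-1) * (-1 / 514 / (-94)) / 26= 1 / 1256216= 0.00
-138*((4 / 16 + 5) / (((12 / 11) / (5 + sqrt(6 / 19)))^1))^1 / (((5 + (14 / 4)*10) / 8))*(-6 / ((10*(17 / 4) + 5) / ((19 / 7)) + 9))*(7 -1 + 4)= 1672.68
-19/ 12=-1.58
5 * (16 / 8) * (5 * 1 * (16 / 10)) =80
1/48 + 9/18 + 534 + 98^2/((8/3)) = 198529/48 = 4136.02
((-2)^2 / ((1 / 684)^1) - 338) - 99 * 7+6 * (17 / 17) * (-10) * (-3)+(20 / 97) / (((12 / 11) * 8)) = 4388335 / 2328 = 1885.02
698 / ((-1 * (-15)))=698 / 15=46.53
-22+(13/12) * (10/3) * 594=2123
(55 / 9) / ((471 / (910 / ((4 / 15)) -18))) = 124465 / 2826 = 44.04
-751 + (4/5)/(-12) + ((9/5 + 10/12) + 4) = -22333/30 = -744.43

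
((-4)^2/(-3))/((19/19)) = -16/3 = -5.33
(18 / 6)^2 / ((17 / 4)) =36 / 17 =2.12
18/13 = 1.38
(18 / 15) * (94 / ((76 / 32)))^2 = 3393024 / 1805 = 1879.79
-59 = -59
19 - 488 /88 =148 /11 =13.45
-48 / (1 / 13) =-624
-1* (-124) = 124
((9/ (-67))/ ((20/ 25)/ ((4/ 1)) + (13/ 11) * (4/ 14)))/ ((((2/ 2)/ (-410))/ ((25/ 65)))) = 789250/ 20033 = 39.40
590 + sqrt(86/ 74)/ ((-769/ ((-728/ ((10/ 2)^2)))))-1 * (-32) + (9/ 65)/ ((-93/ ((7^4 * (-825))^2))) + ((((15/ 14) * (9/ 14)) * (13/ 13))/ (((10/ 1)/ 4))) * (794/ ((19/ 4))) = -2191760515748051/ 375193 + 728 * sqrt(1591)/ 711325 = -5841688186.43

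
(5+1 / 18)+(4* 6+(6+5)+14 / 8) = 41.81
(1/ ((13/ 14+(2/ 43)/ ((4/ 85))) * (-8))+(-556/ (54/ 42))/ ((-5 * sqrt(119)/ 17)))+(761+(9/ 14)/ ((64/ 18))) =556 * sqrt(119)/ 45+196745337/ 258496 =895.90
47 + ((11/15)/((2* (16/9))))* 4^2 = 503/10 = 50.30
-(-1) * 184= 184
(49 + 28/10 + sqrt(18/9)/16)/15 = sqrt(2)/240 + 259/75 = 3.46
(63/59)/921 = 21/18113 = 0.00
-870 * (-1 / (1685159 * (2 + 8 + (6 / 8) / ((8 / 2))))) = 13920 / 274680917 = 0.00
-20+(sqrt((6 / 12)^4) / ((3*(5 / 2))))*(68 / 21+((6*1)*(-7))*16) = -13322 / 315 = -42.29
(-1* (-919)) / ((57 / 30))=9190 / 19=483.68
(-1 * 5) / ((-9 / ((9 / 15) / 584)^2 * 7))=0.00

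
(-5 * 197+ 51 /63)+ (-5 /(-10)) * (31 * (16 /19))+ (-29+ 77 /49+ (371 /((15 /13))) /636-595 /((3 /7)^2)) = -101445877 /23940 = -4237.51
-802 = -802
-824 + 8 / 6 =-2468 / 3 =-822.67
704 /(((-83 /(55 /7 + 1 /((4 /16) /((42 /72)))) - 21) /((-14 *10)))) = 273920 /81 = 3381.73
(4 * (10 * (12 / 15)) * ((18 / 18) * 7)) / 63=32 / 9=3.56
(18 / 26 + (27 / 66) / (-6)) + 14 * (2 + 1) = 24381 / 572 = 42.62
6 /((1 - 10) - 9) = -1 /3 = -0.33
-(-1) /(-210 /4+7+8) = -2 /75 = -0.03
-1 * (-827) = 827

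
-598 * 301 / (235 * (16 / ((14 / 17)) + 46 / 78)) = -38.26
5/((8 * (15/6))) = 1/4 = 0.25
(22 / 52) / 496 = 0.00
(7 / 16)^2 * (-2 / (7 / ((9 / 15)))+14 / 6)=1589 / 3840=0.41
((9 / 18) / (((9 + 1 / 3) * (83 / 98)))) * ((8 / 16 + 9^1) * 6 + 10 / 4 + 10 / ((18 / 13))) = 8407 / 1992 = 4.22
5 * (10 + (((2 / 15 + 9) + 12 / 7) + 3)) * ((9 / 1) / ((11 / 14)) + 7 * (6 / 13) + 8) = 8122976 / 3003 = 2704.95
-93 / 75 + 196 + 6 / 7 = 34233 / 175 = 195.62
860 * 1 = 860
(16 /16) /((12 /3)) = 1 /4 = 0.25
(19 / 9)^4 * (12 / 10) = 260642 / 10935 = 23.84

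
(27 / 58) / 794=27 / 46052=0.00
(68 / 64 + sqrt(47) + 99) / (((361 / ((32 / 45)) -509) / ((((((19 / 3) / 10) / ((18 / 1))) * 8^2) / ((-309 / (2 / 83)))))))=19456 * sqrt(47) / 148880835 + 1946816 / 148880835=0.01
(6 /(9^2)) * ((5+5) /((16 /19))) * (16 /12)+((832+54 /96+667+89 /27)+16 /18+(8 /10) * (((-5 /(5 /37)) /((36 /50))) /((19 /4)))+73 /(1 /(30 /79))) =2964605957 /1945296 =1523.99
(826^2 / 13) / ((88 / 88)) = 682276 / 13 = 52482.77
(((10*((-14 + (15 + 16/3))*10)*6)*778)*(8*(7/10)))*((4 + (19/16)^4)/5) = 20304961705/1024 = 19829064.17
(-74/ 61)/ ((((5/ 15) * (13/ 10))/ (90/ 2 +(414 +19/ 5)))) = -79032/ 61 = -1295.61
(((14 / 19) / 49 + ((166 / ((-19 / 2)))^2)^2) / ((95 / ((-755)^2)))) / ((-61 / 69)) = -668995866693807750 / 1057294273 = -632743299.36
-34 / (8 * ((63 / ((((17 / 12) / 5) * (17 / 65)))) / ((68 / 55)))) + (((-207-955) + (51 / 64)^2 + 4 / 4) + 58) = -1102.37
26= 26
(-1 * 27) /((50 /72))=-972 /25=-38.88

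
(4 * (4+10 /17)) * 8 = 2496 /17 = 146.82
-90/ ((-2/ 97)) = 4365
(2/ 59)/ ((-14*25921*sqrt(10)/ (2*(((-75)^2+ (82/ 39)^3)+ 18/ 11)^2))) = -2704795240968337445*sqrt(10)/ 4558005198804270213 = -1.88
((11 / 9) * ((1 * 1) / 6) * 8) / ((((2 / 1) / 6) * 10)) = 22 / 45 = 0.49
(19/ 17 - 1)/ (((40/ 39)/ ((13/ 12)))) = 169/ 1360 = 0.12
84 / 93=28 / 31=0.90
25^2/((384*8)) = 625/3072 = 0.20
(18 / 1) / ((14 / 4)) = 36 / 7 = 5.14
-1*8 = -8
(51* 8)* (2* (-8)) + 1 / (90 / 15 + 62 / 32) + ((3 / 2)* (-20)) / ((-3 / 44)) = -773160 / 127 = -6087.87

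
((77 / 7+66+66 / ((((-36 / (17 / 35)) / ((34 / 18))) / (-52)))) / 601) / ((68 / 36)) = 155419 / 1072785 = 0.14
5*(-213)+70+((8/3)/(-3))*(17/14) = -62753/63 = -996.08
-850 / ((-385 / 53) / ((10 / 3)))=90100 / 231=390.04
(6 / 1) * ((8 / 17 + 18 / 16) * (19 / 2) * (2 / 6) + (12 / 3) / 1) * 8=7387 / 17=434.53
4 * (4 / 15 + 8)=496 / 15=33.07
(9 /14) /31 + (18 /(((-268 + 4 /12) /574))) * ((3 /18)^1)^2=-366447 /348502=-1.05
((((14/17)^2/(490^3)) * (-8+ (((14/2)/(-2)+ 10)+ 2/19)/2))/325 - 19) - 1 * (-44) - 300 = -275.00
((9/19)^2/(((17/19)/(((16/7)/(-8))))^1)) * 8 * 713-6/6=-926309/2261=-409.69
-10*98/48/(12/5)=-8.51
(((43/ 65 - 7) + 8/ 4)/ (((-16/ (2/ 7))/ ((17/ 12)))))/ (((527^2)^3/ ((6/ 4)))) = 0.00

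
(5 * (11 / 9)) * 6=110 / 3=36.67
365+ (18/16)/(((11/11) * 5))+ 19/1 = 15369/40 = 384.22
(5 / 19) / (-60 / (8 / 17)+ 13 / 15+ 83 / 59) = -8850 / 4211369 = -0.00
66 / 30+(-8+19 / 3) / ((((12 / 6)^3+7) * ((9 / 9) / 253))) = -25.91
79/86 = 0.92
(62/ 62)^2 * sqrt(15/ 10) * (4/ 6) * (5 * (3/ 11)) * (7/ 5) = 7 * sqrt(6)/ 11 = 1.56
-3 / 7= -0.43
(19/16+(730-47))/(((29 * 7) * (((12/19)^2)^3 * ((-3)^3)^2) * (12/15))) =858352098845/9426918703104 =0.09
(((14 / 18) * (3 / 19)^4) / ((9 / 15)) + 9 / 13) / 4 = 587127 / 3388346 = 0.17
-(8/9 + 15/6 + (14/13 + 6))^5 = -88093512282487249/701583371424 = -125563.85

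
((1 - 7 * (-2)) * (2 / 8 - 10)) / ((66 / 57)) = -11115 / 88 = -126.31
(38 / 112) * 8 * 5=95 / 7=13.57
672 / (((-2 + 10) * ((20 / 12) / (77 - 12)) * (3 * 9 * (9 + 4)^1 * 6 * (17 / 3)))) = 0.27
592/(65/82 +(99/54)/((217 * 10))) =316021440/423601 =746.04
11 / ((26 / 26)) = 11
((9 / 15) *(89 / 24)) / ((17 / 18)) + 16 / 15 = 3491 / 1020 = 3.42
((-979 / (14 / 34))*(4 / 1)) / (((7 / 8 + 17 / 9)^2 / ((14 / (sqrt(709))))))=-690218496*sqrt(709) / 28077109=-654.57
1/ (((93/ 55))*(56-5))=55/ 4743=0.01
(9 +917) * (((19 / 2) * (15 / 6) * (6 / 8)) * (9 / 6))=395865 / 16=24741.56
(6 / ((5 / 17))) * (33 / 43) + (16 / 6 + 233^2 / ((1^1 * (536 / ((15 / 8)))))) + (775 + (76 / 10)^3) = 1422.21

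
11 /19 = 0.58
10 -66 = -56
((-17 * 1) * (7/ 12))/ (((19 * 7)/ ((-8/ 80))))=17/ 2280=0.01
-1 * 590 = -590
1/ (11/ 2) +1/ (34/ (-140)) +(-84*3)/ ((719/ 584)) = -208.62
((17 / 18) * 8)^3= 314432 / 729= 431.32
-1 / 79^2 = -1 / 6241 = -0.00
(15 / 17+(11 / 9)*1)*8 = 2576 / 153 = 16.84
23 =23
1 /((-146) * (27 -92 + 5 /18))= 9 /85045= 0.00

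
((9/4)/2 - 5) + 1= -23/8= -2.88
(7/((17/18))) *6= 756/17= 44.47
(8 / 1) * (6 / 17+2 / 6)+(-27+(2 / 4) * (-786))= -21140 / 51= -414.51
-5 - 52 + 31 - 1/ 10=-261/ 10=-26.10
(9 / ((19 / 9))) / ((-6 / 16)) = -216 / 19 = -11.37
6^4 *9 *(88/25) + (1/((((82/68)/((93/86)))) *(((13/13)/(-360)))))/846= 85050391452/2071525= 41056.90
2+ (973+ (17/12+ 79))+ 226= 15377/12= 1281.42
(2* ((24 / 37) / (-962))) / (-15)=8 / 88985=0.00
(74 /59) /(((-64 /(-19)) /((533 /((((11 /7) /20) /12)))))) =39343395 /1298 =30310.78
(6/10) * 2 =1.20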